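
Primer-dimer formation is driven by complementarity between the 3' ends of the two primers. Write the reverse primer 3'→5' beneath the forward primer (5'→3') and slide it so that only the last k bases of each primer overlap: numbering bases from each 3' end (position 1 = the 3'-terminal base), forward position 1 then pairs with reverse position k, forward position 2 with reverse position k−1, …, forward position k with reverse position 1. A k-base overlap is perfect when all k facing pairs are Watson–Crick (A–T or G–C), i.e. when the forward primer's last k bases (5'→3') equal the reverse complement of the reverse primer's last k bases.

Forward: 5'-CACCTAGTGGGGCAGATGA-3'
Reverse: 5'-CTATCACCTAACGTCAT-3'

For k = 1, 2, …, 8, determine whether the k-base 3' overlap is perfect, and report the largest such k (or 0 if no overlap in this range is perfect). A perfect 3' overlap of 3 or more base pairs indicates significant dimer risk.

Longest perfect overlap: 4 complementary base pairs; significant dimer risk (threshold 3).

Last 8 bases (5'→3') — forward …GCAGATGA, reverse …AACGTCAT.
Reverse complement of the reverse primer's last 8 bases: ATGACGTT; its first k bases are the reverse complement of the reverse primer's last k bases, so a perfect k-base overlap needs the forward primer's last k bases to equal them.
Comparing (forward last k vs required): k=1: A vs A ✓; k=2: GA vs AT ✗; k=3: TGA vs ATG ✗; k=4: ATGA vs ATGA ✓; k=5: GATGA vs ATGAC ✗; k=6: AGATGA vs ATGACG ✗; k=7: CAGATGA vs ATGACGT ✗; k=8: GCAGATGA vs ATGACGTT ✗.
Perfect overlaps at k = 1, 4; the largest is 4.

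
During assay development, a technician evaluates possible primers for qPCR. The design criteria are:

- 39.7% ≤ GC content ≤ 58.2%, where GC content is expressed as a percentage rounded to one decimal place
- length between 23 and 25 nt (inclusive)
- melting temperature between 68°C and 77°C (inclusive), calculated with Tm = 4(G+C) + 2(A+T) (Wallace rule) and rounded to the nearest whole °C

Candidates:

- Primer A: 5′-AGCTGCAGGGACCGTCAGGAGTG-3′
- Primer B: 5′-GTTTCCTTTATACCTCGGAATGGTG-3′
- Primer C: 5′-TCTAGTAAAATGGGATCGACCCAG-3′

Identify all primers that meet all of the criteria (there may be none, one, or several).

Primer A (23 nt, A=5 T=3 G=10 C=5): GC 15/23 = 65.2%, outside 39.7–58.2% ✗; length 23 ✓; Tm = 2·8 + 4·15 = 76°C ✓ — fails.
Primer B (25 nt, A=4 T=10 G=6 C=5): GC 11/25 = 44.0% ✓; length 25 ✓; Tm = 2·14 + 4·11 = 72°C ✓ — passes.
Primer C (24 nt, A=8 T=5 G=6 C=5): GC 11/24 = 45.8% ✓; length 24 ✓; Tm = 2·13 + 4·11 = 70°C ✓ — passes.

Primer B and Primer C.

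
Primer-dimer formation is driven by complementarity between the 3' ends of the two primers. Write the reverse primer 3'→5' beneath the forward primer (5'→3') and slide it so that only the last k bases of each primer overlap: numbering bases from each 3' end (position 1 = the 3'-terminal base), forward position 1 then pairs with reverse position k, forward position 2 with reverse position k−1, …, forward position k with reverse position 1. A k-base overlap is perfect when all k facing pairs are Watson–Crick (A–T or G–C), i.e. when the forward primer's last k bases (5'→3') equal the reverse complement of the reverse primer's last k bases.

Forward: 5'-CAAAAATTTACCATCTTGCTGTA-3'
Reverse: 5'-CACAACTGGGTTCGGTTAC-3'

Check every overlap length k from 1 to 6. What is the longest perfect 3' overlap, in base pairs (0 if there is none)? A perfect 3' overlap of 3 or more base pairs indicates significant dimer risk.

Last 6 bases (5'→3') — forward …GCTGTA, reverse …GGTTAC.
Reverse complement of the reverse primer's last 6 bases: GTAACC; its first k bases are the reverse complement of the reverse primer's last k bases, so a perfect k-base overlap needs the forward primer's last k bases to equal them.
Comparing (forward last k vs required): k=1: A vs G ✗; k=2: TA vs GT ✗; k=3: GTA vs GTA ✓; k=4: TGTA vs GTAA ✗; k=5: CTGTA vs GTAAC ✗; k=6: GCTGTA vs GTAACC ✗.
Only k = 3 is perfect, so the longest perfect 3' overlap is 3.

Longest perfect overlap: 3 complementary base pairs; significant dimer risk (threshold 3).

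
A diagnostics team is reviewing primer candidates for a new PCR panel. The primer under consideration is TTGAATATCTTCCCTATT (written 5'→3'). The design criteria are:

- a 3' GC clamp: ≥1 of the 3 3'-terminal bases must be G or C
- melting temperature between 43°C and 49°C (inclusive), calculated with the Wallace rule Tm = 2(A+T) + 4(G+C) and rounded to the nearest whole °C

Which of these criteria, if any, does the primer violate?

Base counts: A=4, T=9, G=1, C=4 (length 18).
GC clamp: 3' end ATT has 0 G/C, need ≥1 ✗
Tm: Tm = 2·13 + 4·5 = 46°C ✓

Fails: GC clamp.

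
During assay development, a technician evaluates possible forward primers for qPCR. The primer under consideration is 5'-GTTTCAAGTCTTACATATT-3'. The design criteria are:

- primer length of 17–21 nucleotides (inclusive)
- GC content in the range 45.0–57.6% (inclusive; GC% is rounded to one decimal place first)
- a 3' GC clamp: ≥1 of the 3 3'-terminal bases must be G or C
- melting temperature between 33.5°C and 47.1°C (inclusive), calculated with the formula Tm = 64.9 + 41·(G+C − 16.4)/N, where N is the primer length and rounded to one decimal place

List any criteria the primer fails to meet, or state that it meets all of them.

Base counts: A=5, T=9, G=2, C=3 (length 19).
length: length 19 ✓
GC content: GC 5/19 = 26.3%, outside 45.0–57.6% ✗
GC clamp: 3' end ATT has 0 G/C, need ≥1 ✗
Tm: Tm = 64.9 + 41·(5 − 16.4)/19 = 40.3°C ✓

Fails: GC content, GC clamp.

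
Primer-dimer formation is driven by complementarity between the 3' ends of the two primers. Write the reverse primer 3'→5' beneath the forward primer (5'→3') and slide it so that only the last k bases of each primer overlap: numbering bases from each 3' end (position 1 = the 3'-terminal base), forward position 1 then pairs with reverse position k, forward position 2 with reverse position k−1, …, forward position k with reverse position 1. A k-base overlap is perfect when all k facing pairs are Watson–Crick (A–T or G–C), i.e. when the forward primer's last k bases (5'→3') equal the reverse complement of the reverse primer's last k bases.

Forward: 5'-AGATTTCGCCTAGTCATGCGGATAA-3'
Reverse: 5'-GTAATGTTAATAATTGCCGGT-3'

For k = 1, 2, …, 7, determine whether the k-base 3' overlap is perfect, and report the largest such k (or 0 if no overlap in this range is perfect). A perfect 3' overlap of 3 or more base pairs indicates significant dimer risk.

Last 7 bases (5'→3') — forward …CGGATAA, reverse …TGCCGGT.
Reverse complement of the reverse primer's last 7 bases: ACCGGCA; its first k bases are the reverse complement of the reverse primer's last k bases, so a perfect k-base overlap needs the forward primer's last k bases to equal them.
Comparing (forward last k vs required): k=1: A vs A ✓; k=2: AA vs AC ✗; k=3: TAA vs ACC ✗; k=4: ATAA vs ACCG ✗; k=5: GATAA vs ACCGG ✗; k=6: GGATAA vs ACCGGC ✗; k=7: CGGATAA vs ACCGGCA ✗.
Only k = 1 is perfect, so the longest perfect 3' overlap is 1.

Longest perfect overlap: 1 complementary base pair; below the dimer-risk threshold (threshold 3).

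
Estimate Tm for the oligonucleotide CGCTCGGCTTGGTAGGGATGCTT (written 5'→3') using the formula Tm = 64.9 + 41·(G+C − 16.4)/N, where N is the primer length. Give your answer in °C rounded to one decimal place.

Base counts: A=2, T=7, G=9, C=5; G+C = 14, N = 23.
Tm = 64.9 + 41·(14 − 16.4)/23 = 64.9 + -98.40/23 = 60.6°C.

60.6°C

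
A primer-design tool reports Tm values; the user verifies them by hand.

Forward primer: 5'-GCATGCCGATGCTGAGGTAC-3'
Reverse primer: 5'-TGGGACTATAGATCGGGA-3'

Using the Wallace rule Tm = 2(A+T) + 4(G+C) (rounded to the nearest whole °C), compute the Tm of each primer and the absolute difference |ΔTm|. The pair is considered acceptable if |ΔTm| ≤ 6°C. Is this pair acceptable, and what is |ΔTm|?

Forward: A=4 T=4 G=7 C=5 → Tm = 2·8 + 4·12 = 64°C.
Reverse: A=5 T=4 G=7 C=2 → Tm = 2·9 + 4·9 = 54°C.
|ΔTm| = |64 − 54| = 10°C, > 6°C.

|ΔTm| = 10°C; the pair is not acceptable.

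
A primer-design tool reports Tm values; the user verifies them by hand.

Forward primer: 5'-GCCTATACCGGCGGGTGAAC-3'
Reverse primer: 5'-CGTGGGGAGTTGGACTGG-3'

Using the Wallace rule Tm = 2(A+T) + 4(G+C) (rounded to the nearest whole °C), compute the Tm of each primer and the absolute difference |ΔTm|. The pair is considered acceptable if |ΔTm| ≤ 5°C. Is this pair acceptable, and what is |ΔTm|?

|ΔTm| = 6°C; the pair is not acceptable.

Forward: A=4 T=3 G=7 C=6 → Tm = 2·7 + 4·13 = 66°C.
Reverse: A=2 T=4 G=10 C=2 → Tm = 2·6 + 4·12 = 60°C.
|ΔTm| = |66 − 60| = 6°C, > 5°C.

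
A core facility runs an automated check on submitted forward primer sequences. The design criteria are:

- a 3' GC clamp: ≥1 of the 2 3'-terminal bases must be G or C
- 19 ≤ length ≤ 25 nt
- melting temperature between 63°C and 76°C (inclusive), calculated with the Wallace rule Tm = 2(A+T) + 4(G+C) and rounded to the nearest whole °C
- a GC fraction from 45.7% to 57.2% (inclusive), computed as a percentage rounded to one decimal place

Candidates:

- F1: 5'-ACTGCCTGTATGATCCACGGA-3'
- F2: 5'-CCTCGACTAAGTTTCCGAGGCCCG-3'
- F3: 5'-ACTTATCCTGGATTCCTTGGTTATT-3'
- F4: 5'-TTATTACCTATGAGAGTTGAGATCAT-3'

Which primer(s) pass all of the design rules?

F1 only.

F1 (21 nt, A=5 T=5 G=5 C=6): 3' end GA has 1 G/C ✓; length 21 ✓; Tm = 2·10 + 4·11 = 64°C ✓; GC 11/21 = 52.4% ✓ — passes.
F2 (24 nt, A=4 T=5 G=6 C=9): 3' end CG has 2 G/C ✓; length 24 ✓; Tm = 2·9 + 4·15 = 78°C, outside 63–76°C ✗; GC 15/24 = 62.5%, outside 45.7–57.2% ✗ — fails.
F3 (25 nt, A=4 T=12 G=4 C=5): 3' end TT has 0 G/C, need ≥1 ✗; length 25 ✓; Tm = 2·16 + 4·9 = 68°C ✓; GC 9/25 = 36.0%, outside 45.7–57.2% ✗ — fails.
F4 (26 nt, A=8 T=10 G=5 C=3): 3' end AT has 0 G/C, need ≥1 ✗; length 26, outside 19–25 ✗; Tm = 2·18 + 4·8 = 68°C ✓; GC 8/26 = 30.8%, outside 45.7–57.2% ✗ — fails.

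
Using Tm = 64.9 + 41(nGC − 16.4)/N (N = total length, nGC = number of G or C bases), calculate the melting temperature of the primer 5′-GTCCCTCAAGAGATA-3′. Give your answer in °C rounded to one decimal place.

39.2°C

Base counts: A=5, T=3, G=3, C=4; G+C = 7, N = 15.
Tm = 64.9 + 41·(7 − 16.4)/15 = 64.9 + -385.40/15 = 39.2°C.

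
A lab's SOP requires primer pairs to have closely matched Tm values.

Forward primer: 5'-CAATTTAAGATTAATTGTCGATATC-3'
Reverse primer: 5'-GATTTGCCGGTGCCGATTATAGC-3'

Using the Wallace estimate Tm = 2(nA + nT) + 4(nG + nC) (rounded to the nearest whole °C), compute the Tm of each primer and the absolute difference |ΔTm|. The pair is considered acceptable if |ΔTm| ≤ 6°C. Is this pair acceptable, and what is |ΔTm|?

|ΔTm| = 8°C; the pair is not acceptable.

Forward: A=9 T=10 G=3 C=3 → Tm = 2·19 + 4·6 = 62°C.
Reverse: A=4 T=7 G=7 C=5 → Tm = 2·11 + 4·12 = 70°C.
|ΔTm| = |62 − 70| = 8°C, > 6°C.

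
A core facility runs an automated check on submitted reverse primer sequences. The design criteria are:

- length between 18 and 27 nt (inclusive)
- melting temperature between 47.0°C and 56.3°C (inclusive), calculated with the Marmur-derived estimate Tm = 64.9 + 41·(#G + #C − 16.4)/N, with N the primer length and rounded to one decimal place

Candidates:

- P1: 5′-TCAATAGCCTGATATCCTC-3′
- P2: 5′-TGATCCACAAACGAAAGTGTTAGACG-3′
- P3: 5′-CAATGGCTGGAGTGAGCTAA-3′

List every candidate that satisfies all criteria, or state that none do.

P1 (19 nt, A=5 T=6 G=2 C=6): length 19 ✓; Tm = 64.9 + 41·(8 − 16.4)/19 = 46.8°C, outside 47.0–56.3°C ✗ — fails.
P2 (26 nt, A=10 T=5 G=6 C=5): length 26 ✓; Tm = 64.9 + 41·(11 − 16.4)/26 = 56.4°C, outside 47.0–56.3°C ✗ — fails.
P3 (20 nt, A=6 T=4 G=7 C=3): length 20 ✓; Tm = 64.9 + 41·(10 − 16.4)/20 = 51.8°C ✓ — passes.

P3 only.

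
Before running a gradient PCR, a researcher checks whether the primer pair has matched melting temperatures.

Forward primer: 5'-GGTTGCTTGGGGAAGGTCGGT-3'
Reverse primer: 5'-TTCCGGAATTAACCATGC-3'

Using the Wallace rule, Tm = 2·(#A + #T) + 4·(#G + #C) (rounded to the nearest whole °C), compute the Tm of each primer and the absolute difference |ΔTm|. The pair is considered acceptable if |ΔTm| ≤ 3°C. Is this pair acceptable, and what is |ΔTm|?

|ΔTm| = 16°C; the pair is not acceptable.

Forward: A=2 T=6 G=11 C=2 → Tm = 2·8 + 4·13 = 68°C.
Reverse: A=5 T=5 G=3 C=5 → Tm = 2·10 + 4·8 = 52°C.
|ΔTm| = |68 − 52| = 16°C, > 3°C.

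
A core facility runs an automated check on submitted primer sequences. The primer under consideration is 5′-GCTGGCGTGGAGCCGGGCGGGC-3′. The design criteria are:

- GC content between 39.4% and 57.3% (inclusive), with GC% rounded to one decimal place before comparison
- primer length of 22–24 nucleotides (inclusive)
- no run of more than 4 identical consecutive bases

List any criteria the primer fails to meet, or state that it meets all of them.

Fails: GC content.

Base counts: A=1, T=2, G=13, C=6 (length 22).
GC content: GC 19/22 = 86.4%, outside 39.4–57.3% ✗
length: length 22 ✓
homopolymer run: longest run = 3 ✓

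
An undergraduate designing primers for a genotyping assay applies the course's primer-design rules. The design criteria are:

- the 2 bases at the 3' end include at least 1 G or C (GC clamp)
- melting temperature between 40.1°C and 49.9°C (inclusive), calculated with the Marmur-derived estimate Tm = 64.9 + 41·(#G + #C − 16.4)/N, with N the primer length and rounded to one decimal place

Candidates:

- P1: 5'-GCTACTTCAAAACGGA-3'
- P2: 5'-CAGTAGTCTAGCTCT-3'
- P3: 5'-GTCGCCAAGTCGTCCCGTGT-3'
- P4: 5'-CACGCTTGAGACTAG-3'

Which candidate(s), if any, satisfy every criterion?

P1 (16 nt, A=6 T=3 G=3 C=4): 3' end GA has 1 G/C ✓; Tm = 64.9 + 41·(7 − 16.4)/16 = 40.8°C ✓ — passes.
P2 (15 nt, A=3 T=5 G=3 C=4): 3' end CT has 1 G/C ✓; Tm = 64.9 + 41·(7 − 16.4)/15 = 39.2°C, outside 40.1–49.9°C ✗ — fails.
P3 (20 nt, A=2 T=5 G=6 C=7): 3' end GT has 1 G/C ✓; Tm = 64.9 + 41·(13 − 16.4)/20 = 57.9°C, outside 40.1–49.9°C ✗ — fails.
P4 (15 nt, A=4 T=3 G=4 C=4): 3' end AG has 1 G/C ✓; Tm = 64.9 + 41·(8 − 16.4)/15 = 41.9°C ✓ — passes.

P1 and P4.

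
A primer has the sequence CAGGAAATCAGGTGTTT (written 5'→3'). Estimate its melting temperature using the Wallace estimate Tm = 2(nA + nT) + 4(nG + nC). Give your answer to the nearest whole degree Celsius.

48°C

Base counts: A=5, T=5, G=5, C=2 (length 17).
Tm = 2·(5+5) + 4·(5+2) = 2·10 + 4·7 = 20 + 28 = 48°C.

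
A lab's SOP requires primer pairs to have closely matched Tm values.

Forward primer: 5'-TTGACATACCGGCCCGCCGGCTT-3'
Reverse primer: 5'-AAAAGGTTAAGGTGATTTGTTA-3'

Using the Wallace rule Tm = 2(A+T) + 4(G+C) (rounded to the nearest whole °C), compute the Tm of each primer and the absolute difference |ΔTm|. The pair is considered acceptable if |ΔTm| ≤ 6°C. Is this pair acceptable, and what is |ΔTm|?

Forward: A=3 T=5 G=6 C=9 → Tm = 2·8 + 4·15 = 76°C.
Reverse: A=8 T=8 G=6 C=0 → Tm = 2·16 + 4·6 = 56°C.
|ΔTm| = |76 − 56| = 20°C, > 6°C.

|ΔTm| = 20°C; the pair is not acceptable.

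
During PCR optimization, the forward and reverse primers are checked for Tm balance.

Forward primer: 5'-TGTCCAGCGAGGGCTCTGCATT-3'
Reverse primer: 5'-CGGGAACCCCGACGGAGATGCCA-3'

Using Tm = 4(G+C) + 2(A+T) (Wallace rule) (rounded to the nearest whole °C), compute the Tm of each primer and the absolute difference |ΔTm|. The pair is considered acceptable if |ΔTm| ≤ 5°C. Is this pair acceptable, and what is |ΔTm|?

|ΔTm| = 8°C; the pair is not acceptable.

Forward: A=3 T=6 G=7 C=6 → Tm = 2·9 + 4·13 = 70°C.
Reverse: A=6 T=1 G=8 C=8 → Tm = 2·7 + 4·16 = 78°C.
|ΔTm| = |70 − 78| = 8°C, > 5°C.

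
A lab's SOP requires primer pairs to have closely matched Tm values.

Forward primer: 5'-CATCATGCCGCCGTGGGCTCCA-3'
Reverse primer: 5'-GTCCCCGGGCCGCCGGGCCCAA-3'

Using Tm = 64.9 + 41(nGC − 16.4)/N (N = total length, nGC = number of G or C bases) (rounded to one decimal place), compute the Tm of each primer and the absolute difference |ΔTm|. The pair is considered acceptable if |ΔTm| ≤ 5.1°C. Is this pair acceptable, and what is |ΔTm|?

|ΔTm| = 7.4°C; the pair is not acceptable.

Forward: G+C = 15, N = 22 → Tm = 64.9 + 41·(15 − 16.4)/22 = 62.3°C.
Reverse: G+C = 19, N = 22 → Tm = 64.9 + 41·(19 − 16.4)/22 = 69.7°C.
|ΔTm| = |62.3 − 69.7| = 7.4°C, > 5.1°C.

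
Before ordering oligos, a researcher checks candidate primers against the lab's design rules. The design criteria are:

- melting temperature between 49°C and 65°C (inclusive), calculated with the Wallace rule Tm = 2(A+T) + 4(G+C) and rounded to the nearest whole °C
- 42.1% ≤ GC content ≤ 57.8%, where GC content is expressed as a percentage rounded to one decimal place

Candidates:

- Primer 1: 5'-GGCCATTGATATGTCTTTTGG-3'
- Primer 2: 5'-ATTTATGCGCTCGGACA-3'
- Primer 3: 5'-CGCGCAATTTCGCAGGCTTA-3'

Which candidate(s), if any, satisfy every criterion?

Primer 1, Primer 2 and Primer 3.

Primer 1 (21 nt, A=3 T=9 G=6 C=3): Tm = 2·12 + 4·9 = 60°C ✓; GC 9/21 = 42.9% ✓ — passes.
Primer 2 (17 nt, A=4 T=5 G=4 C=4): Tm = 2·9 + 4·8 = 50°C ✓; GC 8/17 = 47.1% ✓ — passes.
Primer 3 (20 nt, A=4 T=5 G=5 C=6): Tm = 2·9 + 4·11 = 62°C ✓; GC 11/20 = 55.0% ✓ — passes.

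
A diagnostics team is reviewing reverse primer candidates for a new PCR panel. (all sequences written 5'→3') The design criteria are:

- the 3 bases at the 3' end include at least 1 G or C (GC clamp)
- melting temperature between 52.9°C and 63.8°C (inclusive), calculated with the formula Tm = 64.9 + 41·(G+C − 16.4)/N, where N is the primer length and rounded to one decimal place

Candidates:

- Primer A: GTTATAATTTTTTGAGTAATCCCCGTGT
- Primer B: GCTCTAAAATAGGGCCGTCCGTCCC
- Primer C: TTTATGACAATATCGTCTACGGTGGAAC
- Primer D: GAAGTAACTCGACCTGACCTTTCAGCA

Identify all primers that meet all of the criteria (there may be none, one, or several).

Primer A (28 nt, A=6 T=13 G=5 C=4): 3' end TGT has 1 G/C ✓; Tm = 64.9 + 41·(9 − 16.4)/28 = 54.1°C ✓ — passes.
Primer B (25 nt, A=5 T=5 G=6 C=9): 3' end CCC has 3 G/C ✓; Tm = 64.9 + 41·(15 − 16.4)/25 = 62.6°C ✓ — passes.
Primer C (28 nt, A=8 T=9 G=6 C=5): 3' end AAC has 1 G/C ✓; Tm = 64.9 + 41·(11 − 16.4)/28 = 57.0°C ✓ — passes.
Primer D (27 nt, A=8 T=6 G=5 C=8): 3' end GCA has 2 G/C ✓; Tm = 64.9 + 41·(13 − 16.4)/27 = 59.7°C ✓ — passes.

Primer A, Primer B, Primer C and Primer D.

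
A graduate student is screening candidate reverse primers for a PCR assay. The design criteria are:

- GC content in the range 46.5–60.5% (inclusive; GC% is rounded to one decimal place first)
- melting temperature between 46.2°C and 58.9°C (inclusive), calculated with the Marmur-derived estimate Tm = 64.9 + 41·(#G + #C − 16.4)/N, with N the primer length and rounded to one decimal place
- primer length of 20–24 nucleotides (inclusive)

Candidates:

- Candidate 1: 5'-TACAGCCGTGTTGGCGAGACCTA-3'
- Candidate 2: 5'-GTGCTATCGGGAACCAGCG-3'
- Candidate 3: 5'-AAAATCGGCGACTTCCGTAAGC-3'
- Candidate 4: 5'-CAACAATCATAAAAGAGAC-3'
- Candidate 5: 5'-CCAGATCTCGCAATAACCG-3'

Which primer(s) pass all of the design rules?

Candidate 1 and Candidate 3.

Candidate 1 (23 nt, A=5 T=5 G=7 C=6): GC 13/23 = 56.5% ✓; Tm = 64.9 + 41·(13 − 16.4)/23 = 58.8°C ✓; length 23 ✓ — passes.
Candidate 2 (19 nt, A=4 T=3 G=7 C=5): GC 12/19 = 63.2%, outside 46.5–60.5% ✗; Tm = 64.9 + 41·(12 − 16.4)/19 = 55.4°C ✓; length 19, outside 20–24 ✗ — fails.
Candidate 3 (22 nt, A=7 T=4 G=5 C=6): GC 11/22 = 50.0% ✓; Tm = 64.9 + 41·(11 − 16.4)/22 = 54.8°C ✓; length 22 ✓ — passes.
Candidate 4 (19 nt, A=11 T=2 G=2 C=4): GC 6/19 = 31.6%, outside 46.5–60.5% ✗; Tm = 64.9 + 41·(6 − 16.4)/19 = 42.5°C, outside 46.2–58.9°C ✗; length 19, outside 20–24 ✗ — fails.
Candidate 5 (19 nt, A=6 T=3 G=3 C=7): GC 10/19 = 52.6% ✓; Tm = 64.9 + 41·(10 − 16.4)/19 = 51.1°C ✓; length 19, outside 20–24 ✗ — fails.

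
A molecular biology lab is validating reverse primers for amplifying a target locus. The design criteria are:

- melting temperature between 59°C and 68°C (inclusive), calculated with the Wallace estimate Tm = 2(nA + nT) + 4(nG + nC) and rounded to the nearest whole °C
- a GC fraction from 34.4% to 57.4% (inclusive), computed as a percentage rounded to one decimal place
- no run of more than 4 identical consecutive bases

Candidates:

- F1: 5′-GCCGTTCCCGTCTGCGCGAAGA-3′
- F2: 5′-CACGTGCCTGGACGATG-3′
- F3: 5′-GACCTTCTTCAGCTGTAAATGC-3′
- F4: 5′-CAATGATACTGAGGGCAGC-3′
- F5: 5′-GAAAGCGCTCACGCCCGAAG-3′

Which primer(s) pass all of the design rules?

F1 (22 nt, A=3 T=4 G=7 C=8): Tm = 2·7 + 4·15 = 74°C, outside 59–68°C ✗; GC 15/22 = 68.2%, outside 34.4–57.4% ✗; longest run = 3 ✓ — fails.
F2 (17 nt, A=3 T=3 G=6 C=5): Tm = 2·6 + 4·11 = 56°C, outside 59–68°C ✗; GC 11/17 = 64.7%, outside 34.4–57.4% ✗; longest run = 2 ✓ — fails.
F3 (22 nt, A=5 T=7 G=4 C=6): Tm = 2·12 + 4·10 = 64°C ✓; GC 10/22 = 45.5% ✓; longest run = 3 ✓ — passes.
F4 (19 nt, A=6 T=3 G=6 C=4): Tm = 2·9 + 4·10 = 58°C, outside 59–68°C ✗; GC 10/19 = 52.6% ✓; longest run = 3 ✓ — fails.
F5 (20 nt, A=6 T=1 G=6 C=7): Tm = 2·7 + 4·13 = 66°C ✓; GC 13/20 = 65.0%, outside 34.4–57.4% ✗; longest run = 3 ✓ — fails.

F3 only.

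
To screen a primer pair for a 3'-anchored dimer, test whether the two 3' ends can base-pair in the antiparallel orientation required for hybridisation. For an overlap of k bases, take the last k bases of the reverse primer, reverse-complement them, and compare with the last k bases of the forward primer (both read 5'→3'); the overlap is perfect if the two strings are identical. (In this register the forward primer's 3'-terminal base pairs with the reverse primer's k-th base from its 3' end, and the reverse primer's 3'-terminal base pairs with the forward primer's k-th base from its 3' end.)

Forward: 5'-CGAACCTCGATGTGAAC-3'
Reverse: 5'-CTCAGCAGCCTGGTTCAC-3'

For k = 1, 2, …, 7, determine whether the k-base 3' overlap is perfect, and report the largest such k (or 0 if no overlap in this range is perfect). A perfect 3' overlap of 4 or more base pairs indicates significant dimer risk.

Last 7 bases (5'→3') — forward …TGTGAAC, reverse …GGTTCAC.
Reverse complement of the reverse primer's last 7 bases: GTGAACC; its first k bases are the reverse complement of the reverse primer's last k bases, so a perfect k-base overlap needs the forward primer's last k bases to equal them.
Comparing (forward last k vs required): k=1: C vs G ✗; k=2: AC vs GT ✗; k=3: AAC vs GTG ✗; k=4: GAAC vs GTGA ✗; k=5: TGAAC vs GTGAA ✗; k=6: GTGAAC vs GTGAAC ✓; k=7: TGTGAAC vs GTGAACC ✗.
Only k = 6 is perfect, so the longest perfect 3' overlap is 6.

Longest perfect overlap: 6 complementary base pairs; significant dimer risk (threshold 4).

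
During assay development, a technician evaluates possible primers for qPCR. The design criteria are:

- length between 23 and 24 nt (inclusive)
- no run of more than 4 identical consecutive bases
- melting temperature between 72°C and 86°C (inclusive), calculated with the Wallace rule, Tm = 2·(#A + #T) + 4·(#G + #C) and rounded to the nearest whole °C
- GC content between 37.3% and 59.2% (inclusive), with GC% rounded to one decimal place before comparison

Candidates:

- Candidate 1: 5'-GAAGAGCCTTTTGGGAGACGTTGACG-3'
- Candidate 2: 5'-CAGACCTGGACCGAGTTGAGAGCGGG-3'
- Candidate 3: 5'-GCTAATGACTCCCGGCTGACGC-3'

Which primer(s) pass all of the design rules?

Candidate 1 (26 nt, A=6 T=6 G=10 C=4): length 26, outside 23–24 ✗; longest run = 4 ✓; Tm = 2·12 + 4·14 = 80°C ✓; GC 14/26 = 53.8% ✓ — fails.
Candidate 2 (26 nt, A=6 T=3 G=11 C=6): length 26, outside 23–24 ✗; longest run = 3 ✓; Tm = 2·9 + 4·17 = 86°C ✓; GC 17/26 = 65.4%, outside 37.3–59.2% ✗ — fails.
Candidate 3 (22 nt, A=4 T=4 G=6 C=8): length 22, outside 23–24 ✗; longest run = 3 ✓; Tm = 2·8 + 4·14 = 72°C ✓; GC 14/22 = 63.6%, outside 37.3–59.2% ✗ — fails.

None of the candidates satisfy all criteria.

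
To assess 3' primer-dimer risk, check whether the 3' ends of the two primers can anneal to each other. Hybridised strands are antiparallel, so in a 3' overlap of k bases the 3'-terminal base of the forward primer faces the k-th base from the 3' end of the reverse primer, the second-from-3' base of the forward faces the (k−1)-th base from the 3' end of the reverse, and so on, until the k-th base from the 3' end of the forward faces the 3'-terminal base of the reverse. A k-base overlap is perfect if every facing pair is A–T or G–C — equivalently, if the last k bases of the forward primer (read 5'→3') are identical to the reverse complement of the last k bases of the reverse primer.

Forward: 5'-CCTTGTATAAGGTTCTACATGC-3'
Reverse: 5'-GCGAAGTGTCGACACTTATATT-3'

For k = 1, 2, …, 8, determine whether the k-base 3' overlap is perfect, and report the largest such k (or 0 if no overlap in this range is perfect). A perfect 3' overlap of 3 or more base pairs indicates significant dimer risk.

Last 8 bases (5'→3') — forward …CTACATGC, reverse …CTTATATT.
Reverse complement of the reverse primer's last 8 bases: AATATAAG; its first k bases are the reverse complement of the reverse primer's last k bases, so a perfect k-base overlap needs the forward primer's last k bases to equal them.
Comparing (forward last k vs required): k=1: C vs A ✗; k=2: GC vs AA ✗; k=3: TGC vs AAT ✗; k=4: ATGC vs AATA ✗; k=5: CATGC vs AATAT ✗; k=6: ACATGC vs AATATA ✗; k=7: TACATGC vs AATATAA ✗; k=8: CTACATGC vs AATATAAG ✗.
No overlap length from 1 to 8 is perfect, so the longest perfect 3' overlap is 0.

Longest perfect overlap: 0 complementary base pairs; below the dimer-risk threshold (threshold 3).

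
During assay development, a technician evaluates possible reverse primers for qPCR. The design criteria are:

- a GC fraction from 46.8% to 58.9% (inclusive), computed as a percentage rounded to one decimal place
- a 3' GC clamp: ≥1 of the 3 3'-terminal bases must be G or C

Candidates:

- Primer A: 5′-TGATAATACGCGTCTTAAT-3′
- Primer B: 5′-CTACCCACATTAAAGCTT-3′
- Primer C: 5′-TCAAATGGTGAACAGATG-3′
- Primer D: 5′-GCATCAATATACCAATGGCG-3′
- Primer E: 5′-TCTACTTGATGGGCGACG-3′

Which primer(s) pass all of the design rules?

Primer E only.

Primer A (19 nt, A=6 T=7 G=3 C=3): GC 6/19 = 31.6%, outside 46.8–58.9% ✗; 3' end AAT has 0 G/C, need ≥1 ✗ — fails.
Primer B (18 nt, A=6 T=5 G=1 C=6): GC 7/18 = 38.9%, outside 46.8–58.9% ✗; 3' end CTT has 1 G/C ✓ — fails.
Primer C (18 nt, A=7 T=4 G=5 C=2): GC 7/18 = 38.9%, outside 46.8–58.9% ✗; 3' end ATG has 1 G/C ✓ — fails.
Primer D (20 nt, A=7 T=4 G=4 C=5): GC 9/20 = 45.0%, outside 46.8–58.9% ✗; 3' end GCG has 3 G/C ✓ — fails.
Primer E (18 nt, A=3 T=5 G=6 C=4): GC 10/18 = 55.6% ✓; 3' end ACG has 2 G/C ✓ — passes.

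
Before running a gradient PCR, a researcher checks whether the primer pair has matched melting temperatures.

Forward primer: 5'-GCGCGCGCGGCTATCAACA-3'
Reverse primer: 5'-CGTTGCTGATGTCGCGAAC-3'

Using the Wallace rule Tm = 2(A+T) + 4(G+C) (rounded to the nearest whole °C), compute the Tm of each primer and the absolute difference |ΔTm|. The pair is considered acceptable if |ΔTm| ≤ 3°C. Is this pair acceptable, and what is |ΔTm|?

Forward: A=4 T=2 G=6 C=7 → Tm = 2·6 + 4·13 = 64°C.
Reverse: A=3 T=5 G=6 C=5 → Tm = 2·8 + 4·11 = 60°C.
|ΔTm| = |64 − 60| = 4°C, > 3°C.

|ΔTm| = 4°C; the pair is not acceptable.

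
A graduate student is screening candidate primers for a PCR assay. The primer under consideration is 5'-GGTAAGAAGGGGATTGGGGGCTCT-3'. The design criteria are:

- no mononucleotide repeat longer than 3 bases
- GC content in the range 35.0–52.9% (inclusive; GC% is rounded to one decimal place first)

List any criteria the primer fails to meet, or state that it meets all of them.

Fails: homopolymer run, GC content.

Base counts: A=5, T=5, G=12, C=2 (length 24).
homopolymer run: longest run = 5, exceeds 3 ✗
GC content: GC 14/24 = 58.3%, outside 35.0–52.9% ✗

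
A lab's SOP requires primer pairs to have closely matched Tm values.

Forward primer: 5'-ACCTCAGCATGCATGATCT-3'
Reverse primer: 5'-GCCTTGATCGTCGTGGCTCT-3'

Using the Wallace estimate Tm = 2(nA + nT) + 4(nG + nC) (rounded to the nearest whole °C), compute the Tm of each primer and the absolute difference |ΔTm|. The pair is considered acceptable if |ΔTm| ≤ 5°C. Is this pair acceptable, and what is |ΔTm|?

|ΔTm| = 8°C; the pair is not acceptable.

Forward: A=5 T=5 G=3 C=6 → Tm = 2·10 + 4·9 = 56°C.
Reverse: A=1 T=7 G=6 C=6 → Tm = 2·8 + 4·12 = 64°C.
|ΔTm| = |56 − 64| = 8°C, > 5°C.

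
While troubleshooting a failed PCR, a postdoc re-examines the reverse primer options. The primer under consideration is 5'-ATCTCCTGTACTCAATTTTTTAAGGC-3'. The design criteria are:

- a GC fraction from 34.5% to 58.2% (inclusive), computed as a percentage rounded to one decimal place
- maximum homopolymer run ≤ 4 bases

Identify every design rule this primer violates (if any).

Base counts: A=6, T=11, G=3, C=6 (length 26).
GC content: GC 9/26 = 34.6% ✓
homopolymer run: longest run = 6, exceeds 4 ✗

Fails: homopolymer run.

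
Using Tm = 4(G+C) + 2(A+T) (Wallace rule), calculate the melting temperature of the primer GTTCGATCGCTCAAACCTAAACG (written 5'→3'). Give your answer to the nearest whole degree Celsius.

68°C

Base counts: A=7, T=5, G=4, C=7 (length 23).
Tm = 2·(7+5) + 4·(4+7) = 2·12 + 4·11 = 24 + 44 = 68°C.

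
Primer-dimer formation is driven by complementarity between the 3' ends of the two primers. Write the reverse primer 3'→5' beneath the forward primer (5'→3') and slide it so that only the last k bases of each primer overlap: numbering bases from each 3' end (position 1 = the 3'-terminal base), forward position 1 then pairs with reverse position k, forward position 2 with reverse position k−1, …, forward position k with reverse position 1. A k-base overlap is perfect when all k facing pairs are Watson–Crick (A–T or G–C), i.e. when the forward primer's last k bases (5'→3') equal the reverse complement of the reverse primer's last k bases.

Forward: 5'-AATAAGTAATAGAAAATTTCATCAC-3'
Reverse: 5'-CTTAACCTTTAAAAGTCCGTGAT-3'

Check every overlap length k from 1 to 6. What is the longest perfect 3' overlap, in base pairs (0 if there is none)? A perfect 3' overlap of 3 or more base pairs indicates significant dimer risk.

Longest perfect overlap: 5 complementary base pairs; significant dimer risk (threshold 3).

Last 6 bases (5'→3') — forward …CATCAC, reverse …CGTGAT.
Reverse complement of the reverse primer's last 6 bases: ATCACG; its first k bases are the reverse complement of the reverse primer's last k bases, so a perfect k-base overlap needs the forward primer's last k bases to equal them.
Comparing (forward last k vs required): k=1: C vs A ✗; k=2: AC vs AT ✗; k=3: CAC vs ATC ✗; k=4: TCAC vs ATCA ✗; k=5: ATCAC vs ATCAC ✓; k=6: CATCAC vs ATCACG ✗.
Only k = 5 is perfect, so the longest perfect 3' overlap is 5.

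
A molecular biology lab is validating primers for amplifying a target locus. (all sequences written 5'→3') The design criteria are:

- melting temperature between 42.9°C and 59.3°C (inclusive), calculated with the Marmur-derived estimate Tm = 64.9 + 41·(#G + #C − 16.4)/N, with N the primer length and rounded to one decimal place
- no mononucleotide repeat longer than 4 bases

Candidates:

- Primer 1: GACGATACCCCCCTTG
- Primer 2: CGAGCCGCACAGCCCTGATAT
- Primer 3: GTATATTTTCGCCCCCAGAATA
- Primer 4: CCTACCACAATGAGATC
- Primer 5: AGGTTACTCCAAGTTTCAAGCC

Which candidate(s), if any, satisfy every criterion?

Primer 1 (16 nt, A=3 T=3 G=3 C=7): Tm = 64.9 + 41·(10 − 16.4)/16 = 48.5°C ✓; longest run = 6, exceeds 4 ✗ — fails.
Primer 2 (21 nt, A=5 T=3 G=5 C=8): Tm = 64.9 + 41·(13 − 16.4)/21 = 58.3°C ✓; longest run = 3 ✓ — passes.
Primer 3 (22 nt, A=6 T=7 G=3 C=6): Tm = 64.9 + 41·(9 − 16.4)/22 = 51.1°C ✓; longest run = 5, exceeds 4 ✗ — fails.
Primer 4 (17 nt, A=6 T=3 G=2 C=6): Tm = 64.9 + 41·(8 − 16.4)/17 = 44.6°C ✓; longest run = 2 ✓ — passes.
Primer 5 (22 nt, A=6 T=6 G=4 C=6): Tm = 64.9 + 41·(10 − 16.4)/22 = 53.0°C ✓; longest run = 3 ✓ — passes.

Primer 2, Primer 4 and Primer 5.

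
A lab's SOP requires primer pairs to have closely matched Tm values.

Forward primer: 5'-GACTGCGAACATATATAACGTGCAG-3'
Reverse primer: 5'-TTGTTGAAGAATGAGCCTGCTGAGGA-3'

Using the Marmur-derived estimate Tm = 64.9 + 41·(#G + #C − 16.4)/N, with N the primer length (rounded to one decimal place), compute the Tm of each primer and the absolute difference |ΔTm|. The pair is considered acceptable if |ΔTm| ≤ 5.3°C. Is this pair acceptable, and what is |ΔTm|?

|ΔTm| = 2.0°C; the pair is acceptable.

Forward: G+C = 11, N = 25 → Tm = 64.9 + 41·(11 − 16.4)/25 = 56.0°C.
Reverse: G+C = 12, N = 26 → Tm = 64.9 + 41·(12 − 16.4)/26 = 58.0°C.
|ΔTm| = |56.0 − 58.0| = 2.0°C, ≤ 5.3°C.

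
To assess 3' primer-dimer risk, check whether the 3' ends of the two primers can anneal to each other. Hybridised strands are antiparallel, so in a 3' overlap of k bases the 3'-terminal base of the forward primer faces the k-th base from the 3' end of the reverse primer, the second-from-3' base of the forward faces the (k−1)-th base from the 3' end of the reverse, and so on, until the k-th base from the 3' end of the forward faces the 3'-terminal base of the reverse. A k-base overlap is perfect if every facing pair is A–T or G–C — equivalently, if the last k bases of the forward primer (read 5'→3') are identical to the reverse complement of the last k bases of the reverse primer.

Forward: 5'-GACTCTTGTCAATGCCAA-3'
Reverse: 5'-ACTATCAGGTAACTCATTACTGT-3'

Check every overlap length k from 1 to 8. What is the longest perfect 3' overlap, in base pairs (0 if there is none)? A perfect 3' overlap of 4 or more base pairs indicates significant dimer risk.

Longest perfect overlap: 1 complementary base pair; below the dimer-risk threshold (threshold 4).

Last 8 bases (5'→3') — forward …AATGCCAA, reverse …ATTACTGT.
Reverse complement of the reverse primer's last 8 bases: ACAGTAAT; its first k bases are the reverse complement of the reverse primer's last k bases, so a perfect k-base overlap needs the forward primer's last k bases to equal them.
Comparing (forward last k vs required): k=1: A vs A ✓; k=2: AA vs AC ✗; k=3: CAA vs ACA ✗; k=4: CCAA vs ACAG ✗; k=5: GCCAA vs ACAGT ✗; k=6: TGCCAA vs ACAGTA ✗; k=7: ATGCCAA vs ACAGTAA ✗; k=8: AATGCCAA vs ACAGTAAT ✗.
Only k = 1 is perfect, so the longest perfect 3' overlap is 1.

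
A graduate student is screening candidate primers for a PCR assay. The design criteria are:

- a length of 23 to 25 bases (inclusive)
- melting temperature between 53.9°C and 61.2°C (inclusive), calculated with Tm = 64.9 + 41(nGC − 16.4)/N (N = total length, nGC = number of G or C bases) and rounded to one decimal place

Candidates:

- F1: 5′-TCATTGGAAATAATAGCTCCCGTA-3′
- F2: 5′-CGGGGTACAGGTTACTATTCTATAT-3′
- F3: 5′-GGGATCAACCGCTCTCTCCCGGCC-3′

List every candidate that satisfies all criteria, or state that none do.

F1 (24 nt, A=8 T=7 G=4 C=5): length 24 ✓; Tm = 64.9 + 41·(9 − 16.4)/24 = 52.3°C, outside 53.9–61.2°C ✗ — fails.
F2 (25 nt, A=6 T=9 G=6 C=4): length 25 ✓; Tm = 64.9 + 41·(10 − 16.4)/25 = 54.4°C ✓ — passes.
F3 (24 nt, A=3 T=4 G=6 C=11): length 24 ✓; Tm = 64.9 + 41·(17 − 16.4)/24 = 65.9°C, outside 53.9–61.2°C ✗ — fails.

F2 only.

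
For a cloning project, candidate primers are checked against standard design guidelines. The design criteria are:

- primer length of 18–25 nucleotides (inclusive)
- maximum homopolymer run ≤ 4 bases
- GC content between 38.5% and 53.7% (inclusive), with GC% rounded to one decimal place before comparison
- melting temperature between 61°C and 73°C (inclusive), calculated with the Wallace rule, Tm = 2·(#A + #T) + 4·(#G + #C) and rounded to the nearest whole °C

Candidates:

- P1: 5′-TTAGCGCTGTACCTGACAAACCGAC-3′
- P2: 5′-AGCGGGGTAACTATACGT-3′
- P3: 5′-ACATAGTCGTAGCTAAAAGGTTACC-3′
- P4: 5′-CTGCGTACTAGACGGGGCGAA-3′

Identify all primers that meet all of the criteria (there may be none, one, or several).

P3 only.

P1 (25 nt, A=7 T=5 G=5 C=8): length 25 ✓; longest run = 3 ✓; GC 13/25 = 52.0% ✓; Tm = 2·12 + 4·13 = 76°C, outside 61–73°C ✗ — fails.
P2 (18 nt, A=5 T=4 G=6 C=3): length 18 ✓; longest run = 4 ✓; GC 9/18 = 50.0% ✓; Tm = 2·9 + 4·9 = 54°C, outside 61–73°C ✗ — fails.
P3 (25 nt, A=9 T=6 G=5 C=5): length 25 ✓; longest run = 4 ✓; GC 10/25 = 40.0% ✓; Tm = 2·15 + 4·10 = 70°C ✓ — passes.
P4 (21 nt, A=5 T=3 G=8 C=5): length 21 ✓; longest run = 4 ✓; GC 13/21 = 61.9%, outside 38.5–53.7% ✗; Tm = 2·8 + 4·13 = 68°C ✓ — fails.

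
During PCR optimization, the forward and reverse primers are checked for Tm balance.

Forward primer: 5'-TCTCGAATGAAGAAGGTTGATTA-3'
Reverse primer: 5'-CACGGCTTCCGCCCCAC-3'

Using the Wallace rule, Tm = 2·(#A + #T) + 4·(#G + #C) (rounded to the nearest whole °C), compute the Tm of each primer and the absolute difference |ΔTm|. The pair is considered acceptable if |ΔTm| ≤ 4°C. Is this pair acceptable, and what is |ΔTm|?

|ΔTm| = 2°C; the pair is acceptable.

Forward: A=8 T=7 G=6 C=2 → Tm = 2·15 + 4·8 = 62°C.
Reverse: A=2 T=2 G=3 C=10 → Tm = 2·4 + 4·13 = 60°C.
|ΔTm| = |62 − 60| = 2°C, ≤ 4°C.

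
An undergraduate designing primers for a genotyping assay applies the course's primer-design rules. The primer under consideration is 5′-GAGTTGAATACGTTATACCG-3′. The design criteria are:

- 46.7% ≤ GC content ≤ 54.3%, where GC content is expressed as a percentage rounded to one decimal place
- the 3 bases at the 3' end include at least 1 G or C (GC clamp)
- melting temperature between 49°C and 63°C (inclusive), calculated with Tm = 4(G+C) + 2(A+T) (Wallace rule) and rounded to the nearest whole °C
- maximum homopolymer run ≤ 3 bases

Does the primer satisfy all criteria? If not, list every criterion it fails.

Fails: GC content.

Base counts: A=6, T=6, G=5, C=3 (length 20).
GC content: GC 8/20 = 40.0%, outside 46.7–54.3% ✗
GC clamp: 3' end CCG has 3 G/C ✓
Tm: Tm = 2·12 + 4·8 = 56°C ✓
homopolymer run: longest run = 2 ✓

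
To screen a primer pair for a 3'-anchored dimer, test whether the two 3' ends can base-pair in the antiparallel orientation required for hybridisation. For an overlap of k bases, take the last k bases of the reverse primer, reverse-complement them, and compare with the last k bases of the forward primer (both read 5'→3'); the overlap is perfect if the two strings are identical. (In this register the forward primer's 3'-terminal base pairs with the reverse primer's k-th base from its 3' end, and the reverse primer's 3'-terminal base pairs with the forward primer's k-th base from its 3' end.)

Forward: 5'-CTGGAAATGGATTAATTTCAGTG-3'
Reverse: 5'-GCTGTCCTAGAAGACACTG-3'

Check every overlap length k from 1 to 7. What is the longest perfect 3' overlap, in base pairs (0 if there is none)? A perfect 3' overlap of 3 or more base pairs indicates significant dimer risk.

Last 7 bases (5'→3') — forward …TTCAGTG, reverse …GACACTG.
Reverse complement of the reverse primer's last 7 bases: CAGTGTC; its first k bases are the reverse complement of the reverse primer's last k bases, so a perfect k-base overlap needs the forward primer's last k bases to equal them.
Comparing (forward last k vs required): k=1: G vs C ✗; k=2: TG vs CA ✗; k=3: GTG vs CAG ✗; k=4: AGTG vs CAGT ✗; k=5: CAGTG vs CAGTG ✓; k=6: TCAGTG vs CAGTGT ✗; k=7: TTCAGTG vs CAGTGTC ✗.
Only k = 5 is perfect, so the longest perfect 3' overlap is 5.

Longest perfect overlap: 5 complementary base pairs; significant dimer risk (threshold 3).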